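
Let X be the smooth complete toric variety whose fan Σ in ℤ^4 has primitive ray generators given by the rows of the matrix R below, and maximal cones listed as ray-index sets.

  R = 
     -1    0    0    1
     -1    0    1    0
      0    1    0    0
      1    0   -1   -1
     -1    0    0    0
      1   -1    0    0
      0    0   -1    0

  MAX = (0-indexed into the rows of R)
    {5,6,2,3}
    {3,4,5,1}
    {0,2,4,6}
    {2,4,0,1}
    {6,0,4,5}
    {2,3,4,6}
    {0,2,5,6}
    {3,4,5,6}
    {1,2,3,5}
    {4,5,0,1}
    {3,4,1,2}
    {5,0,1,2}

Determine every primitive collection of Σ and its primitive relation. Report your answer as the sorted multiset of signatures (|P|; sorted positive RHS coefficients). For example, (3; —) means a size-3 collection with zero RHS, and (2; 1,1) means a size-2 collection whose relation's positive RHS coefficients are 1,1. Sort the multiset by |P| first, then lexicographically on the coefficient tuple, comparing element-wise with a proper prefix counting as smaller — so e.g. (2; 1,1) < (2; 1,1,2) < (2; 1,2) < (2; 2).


Σ has 3 primitive collections:

  P={0,3}:  v_{0} + v_{3} = v_{6}  ⇒ sig = (2; 1)
  P={1,6}:  v_{1} + v_{6} = v_{4}  ⇒ sig = (2; 1)
  P={2,4,5}:  v_{2} + v_{4} + v_{5} = 0  ⇒ sig = (3; —)

Hence PRS(X_Σ) =
    (2; 1)
    (2; 1)
    (3; —)


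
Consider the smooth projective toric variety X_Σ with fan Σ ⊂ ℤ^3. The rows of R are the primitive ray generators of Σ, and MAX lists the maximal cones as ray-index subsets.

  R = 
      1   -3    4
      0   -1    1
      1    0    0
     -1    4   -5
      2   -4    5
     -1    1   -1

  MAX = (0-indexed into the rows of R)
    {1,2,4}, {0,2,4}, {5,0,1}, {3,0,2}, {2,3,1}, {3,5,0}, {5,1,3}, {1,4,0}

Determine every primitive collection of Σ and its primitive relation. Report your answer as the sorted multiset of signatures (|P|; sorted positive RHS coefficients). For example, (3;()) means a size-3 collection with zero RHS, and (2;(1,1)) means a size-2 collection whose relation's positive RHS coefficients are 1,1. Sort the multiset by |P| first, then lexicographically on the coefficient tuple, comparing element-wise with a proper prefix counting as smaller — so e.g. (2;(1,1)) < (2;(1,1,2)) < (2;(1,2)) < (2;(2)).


The 5 primitive collections of Σ (r=6, n=3):

  P = {3,4}:  v_{3} + v_{4} = v_{2}  so sig = (2;(1))
  P = {4,5}:  v_{4} + v_{5} = v_{0}  so sig = (2;(1))
  P = {2,5}:  v_{2} + v_{5} = v_{0} + v_{3}  so sig = (2;(1,1))
  P = {0,1,3}:  v_{0} + v_{1} + v_{3} = 0  so sig = (3;())
  P = {0,1,2}:  v_{0} + v_{1} + v_{2} = v_{4}  so sig = (3;(1))

Sorted signature multiset PRS(X):
[(2;(1)), (2;(1)), (2;(1,1)), (3;()), (3;(1))]


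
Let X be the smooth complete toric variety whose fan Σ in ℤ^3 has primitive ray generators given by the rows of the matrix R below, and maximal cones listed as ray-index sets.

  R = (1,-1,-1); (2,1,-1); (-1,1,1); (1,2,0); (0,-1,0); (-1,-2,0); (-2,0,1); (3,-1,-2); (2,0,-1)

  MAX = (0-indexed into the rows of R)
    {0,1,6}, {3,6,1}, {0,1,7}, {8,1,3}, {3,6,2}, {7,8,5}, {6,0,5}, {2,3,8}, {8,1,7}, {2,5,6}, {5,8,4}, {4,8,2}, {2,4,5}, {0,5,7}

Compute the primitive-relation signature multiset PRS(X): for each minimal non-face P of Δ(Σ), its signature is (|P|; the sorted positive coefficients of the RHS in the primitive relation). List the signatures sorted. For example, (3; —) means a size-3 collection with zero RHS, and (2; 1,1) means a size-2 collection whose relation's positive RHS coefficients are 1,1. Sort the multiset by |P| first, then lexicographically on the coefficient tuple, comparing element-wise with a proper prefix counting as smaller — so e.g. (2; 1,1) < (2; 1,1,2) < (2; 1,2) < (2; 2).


16 minimal non-faces of Δ(Σ) (on 9 rays):

  P = {0,2}:  v_{0} + v_{2} = 0  ⟹  sig = (2; —)
  P = {3,5}:  v_{3} + v_{5} = 0  ⟹  sig = (2; —)
  P = {6,8}:  v_{6} + v_{8} = 0  ⟹  sig = (2; —)
  P = {0,3}:  v_{0} + v_{3} = v_{1}  ⟹  sig = (2; 1)
  P = {0,8}:  v_{0} + v_{8} = v_{7}  ⟹  sig = (2; 1)
  P = {1,2}:  v_{1} + v_{2} = v_{3}  ⟹  sig = (2; 1)
  P = {1,4}:  v_{1} + v_{4} = v_{8}  ⟹  sig = (2; 1)
  P = {1,5}:  v_{1} + v_{5} = v_{0}  ⟹  sig = (2; 1)
  P = {2,7}:  v_{2} + v_{7} = v_{8}  ⟹  sig = (2; 1)
  P = {6,7}:  v_{6} + v_{7} = v_{0}  ⟹  sig = (2; 1)
  P = {0,4}:  v_{0} + v_{4} = v_{5} + v_{8}  ⟹  sig = (2; 1,1)
  P = {3,4}:  v_{3} + v_{4} = v_{2} + v_{8}  ⟹  sig = (2; 1,1)
  P = {3,7}:  v_{3} + v_{7} = v_{1} + v_{8}  ⟹  sig = (2; 1,1)
  P = {4,6}:  v_{4} + v_{6} = v_{2} + v_{5}  ⟹  sig = (2; 1,1)
  P = {4,7}:  v_{4} + v_{7} = v_{5} + 2·v_{8}  ⟹  sig = (2; 1,2)
  P = {2,5,8}:  v_{2} + v_{5} + v_{8} = v_{4}  ⟹  sig = (3; 1)

so the primitive-relation signature multiset is
    |P|=2: 15 collections, coeffs (), (), (), (1), (1), (1), (1), (1), (1), (1), (1,1), (1,1), (1,1), (1,1), (1,2)
    |P|=3: 1 collection, coeffs (1)


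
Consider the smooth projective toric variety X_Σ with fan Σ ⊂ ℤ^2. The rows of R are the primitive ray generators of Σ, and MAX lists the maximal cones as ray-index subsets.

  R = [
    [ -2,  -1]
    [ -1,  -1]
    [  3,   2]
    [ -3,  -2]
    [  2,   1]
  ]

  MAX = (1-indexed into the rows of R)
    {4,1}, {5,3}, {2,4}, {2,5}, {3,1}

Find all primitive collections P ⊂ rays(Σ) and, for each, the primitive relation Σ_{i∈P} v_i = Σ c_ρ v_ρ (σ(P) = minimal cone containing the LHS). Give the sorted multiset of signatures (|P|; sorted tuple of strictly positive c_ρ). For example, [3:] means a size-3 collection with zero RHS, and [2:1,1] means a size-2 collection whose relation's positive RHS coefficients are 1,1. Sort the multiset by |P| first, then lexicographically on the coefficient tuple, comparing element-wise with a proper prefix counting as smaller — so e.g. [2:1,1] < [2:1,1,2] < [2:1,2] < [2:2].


5 collections generate NE(X_Σ); each relation:

  {1,5}:  v_{1} + v_{5} = 0  so sig = [2:]
  {3,4}:  v_{3} + v_{4} = 0  so sig = [2:]
  {1,2}:  v_{1} + v_{2} = v_{4}  so sig = [2:1]
  {2,3}:  v_{2} + v_{3} = v_{5}  so sig = [2:1]
  {4,5}:  v_{4} + v_{5} = v_{2}  so sig = [2:1]

Sorted signature multiset PRS(X):
{ [2:] ×2,  [2:1] ×3 }


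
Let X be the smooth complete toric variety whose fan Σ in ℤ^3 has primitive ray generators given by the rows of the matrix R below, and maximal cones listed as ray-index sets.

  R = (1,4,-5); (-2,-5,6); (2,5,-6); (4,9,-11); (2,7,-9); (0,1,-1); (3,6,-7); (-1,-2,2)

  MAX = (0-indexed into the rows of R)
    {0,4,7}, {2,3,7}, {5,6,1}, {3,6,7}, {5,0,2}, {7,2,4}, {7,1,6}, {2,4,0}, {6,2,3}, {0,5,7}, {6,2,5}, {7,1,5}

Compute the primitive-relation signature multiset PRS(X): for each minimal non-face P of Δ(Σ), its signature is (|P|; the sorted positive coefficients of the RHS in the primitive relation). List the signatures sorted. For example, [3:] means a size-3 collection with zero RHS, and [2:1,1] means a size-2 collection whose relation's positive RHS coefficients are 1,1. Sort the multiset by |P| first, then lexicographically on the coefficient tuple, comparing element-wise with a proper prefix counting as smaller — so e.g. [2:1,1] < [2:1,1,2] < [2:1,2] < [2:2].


Σ has 14 primitive collections:

  {1,2}:  v_{1} + v_{2} = 0 ; sig = [2:]
  {0,1}:  v_{0} + v_{1} = v_{5} + v_{7} ; sig = [2:1,1]
  {1,3}:  v_{1} + v_{3} = v_{6} + v_{7} ; sig = [2:1,1]
  {1,4}:  v_{1} + v_{4} = v_{0} + v_{7} ; sig = [2:1,1]
  {0,3}:  v_{0} + v_{3} = 3·v_{2} + v_{7} ; sig = [2:1,3]
  {4,6}:  v_{4} + v_{6} = 3·v_{2} + v_{7} ; sig = [2:1,3]
  {0,6}:  v_{0} + v_{6} = 2·v_{2} ; sig = [2:2]
  {3,5}:  v_{3} + v_{5} = 2·v_{2} ; sig = [2:2]
  {4,5}:  v_{4} + v_{5} = 2·v_{0} ; sig = [2:2]
  {3,4}:  v_{3} + v_{4} = 4·v_{2} + 2·v_{7} ; sig = [2:2,4]
  {0,2,7}:  v_{0} + v_{2} + v_{7} = v_{4} ; sig = [3:1]
  {2,5,7}:  v_{2} + v_{5} + v_{7} = v_{0} ; sig = [3:1]
  {2,6,7}:  v_{2} + v_{6} + v_{7} = v_{3} ; sig = [3:1]
  {5,6,7}:  v_{5} + v_{6} + v_{7} = v_{2} ; sig = [3:1]

so the primitive-relation signature multiset is
    [2:]
    [2:1,1]
    [2:1,1]
    [2:1,1]
    [2:1,3]
    [2:1,3]
    [2:2]
    [2:2]
    [2:2]
    [2:2,4]
    [3:1]
    [3:1]
    [3:1]
    [3:1]


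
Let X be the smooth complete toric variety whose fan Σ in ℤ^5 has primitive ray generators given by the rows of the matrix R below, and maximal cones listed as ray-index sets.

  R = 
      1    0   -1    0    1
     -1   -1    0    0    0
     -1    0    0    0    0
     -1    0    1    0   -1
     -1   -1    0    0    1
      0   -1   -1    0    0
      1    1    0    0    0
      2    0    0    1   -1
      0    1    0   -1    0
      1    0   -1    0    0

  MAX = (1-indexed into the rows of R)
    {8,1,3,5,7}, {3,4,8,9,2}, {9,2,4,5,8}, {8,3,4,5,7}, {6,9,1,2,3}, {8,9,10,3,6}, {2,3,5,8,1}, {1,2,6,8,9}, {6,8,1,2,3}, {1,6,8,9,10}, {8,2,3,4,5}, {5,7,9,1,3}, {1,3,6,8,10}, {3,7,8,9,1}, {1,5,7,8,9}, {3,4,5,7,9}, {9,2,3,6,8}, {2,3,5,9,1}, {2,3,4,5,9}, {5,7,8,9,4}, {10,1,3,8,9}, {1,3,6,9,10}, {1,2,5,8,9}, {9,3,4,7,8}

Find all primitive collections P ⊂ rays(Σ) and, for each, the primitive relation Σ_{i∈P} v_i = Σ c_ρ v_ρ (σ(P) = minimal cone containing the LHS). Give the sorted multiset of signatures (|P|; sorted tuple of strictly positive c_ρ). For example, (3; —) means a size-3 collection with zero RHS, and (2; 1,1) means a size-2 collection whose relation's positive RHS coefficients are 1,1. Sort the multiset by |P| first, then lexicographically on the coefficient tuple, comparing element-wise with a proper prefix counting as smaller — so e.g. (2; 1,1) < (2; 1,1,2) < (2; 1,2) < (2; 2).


Minimal non-faces — 12 found among 10 rays, 24 max cones:

  P = {1,4}:  v_{1} + v_{4} = 0  ⟹  sig = (2; —)
  P = {2,7}:  v_{2} + v_{7} = 0  ⟹  sig = (2; —)
  P = {2,10}:  v_{2} + v_{10} = v_{6}  ⟹  sig = (2; 1)
  P = {6,7}:  v_{6} + v_{7} = v_{10}  ⟹  sig = (2; 1)
  P = {5,10}:  v_{5} + v_{10} = v_{1} + v_{2}  ⟹  sig = (2; 1,1)
  P = {4,10}:  v_{4} + v_{10} = v_{2} + v_{3} + v_{8} + v_{9}  ⟹  sig = (2; 1,1,1,1)
  P = {7,10}:  v_{7} + v_{10} = v_{1} + v_{3} + v_{8} + v_{9}  ⟹  sig = (2; 1,1,1,1)
  P = {4,6}:  v_{4} + v_{6} = 2·v_{2} + v_{3} + v_{8} + v_{9}  ⟹  sig = (2; 1,1,1,2)
  P = {5,6}:  v_{5} + v_{6} = v_{1} + 2·v_{2}  ⟹  sig = (2; 1,2)
  P = {3,5,8,9}:  v_{3} + v_{5} + v_{8} + v_{9} = 0  ⟹  sig = (4; —)
  P = {1,2,3,8,9}:  v_{1} + v_{2} + v_{3} + v_{8} + v_{9} = v_{10}  ⟹  sig = (5; 1)
  P = {1,3,6,8,9}:  v_{1} + v_{3} + v_{6} + v_{8} + v_{9} = 2·v_{10}  ⟹  sig = (5; 2)

so the primitive-relation signature multiset is
{ (2; —) ×2,  (2; 1) ×2,  (2; 1,1),  (2; 1,1,1,1) ×2,  (2; 1,1,1,2),  (2; 1,2),  (4; —),  (5; 1),  (5; 2) }


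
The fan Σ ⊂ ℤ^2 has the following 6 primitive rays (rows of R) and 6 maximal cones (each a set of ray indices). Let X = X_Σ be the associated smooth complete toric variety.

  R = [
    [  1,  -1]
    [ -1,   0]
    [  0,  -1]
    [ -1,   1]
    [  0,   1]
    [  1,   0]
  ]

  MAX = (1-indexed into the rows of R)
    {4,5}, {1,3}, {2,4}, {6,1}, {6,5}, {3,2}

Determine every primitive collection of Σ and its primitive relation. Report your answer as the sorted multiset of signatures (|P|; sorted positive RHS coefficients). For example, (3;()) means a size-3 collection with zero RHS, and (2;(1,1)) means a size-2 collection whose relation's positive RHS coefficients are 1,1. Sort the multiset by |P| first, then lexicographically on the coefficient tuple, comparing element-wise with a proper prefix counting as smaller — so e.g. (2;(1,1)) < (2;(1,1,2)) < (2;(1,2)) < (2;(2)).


Σ has 9 primitive collections:

  P={1,4}:  v_{1} + v_{4} = 0 ; sig = (2;())
  P={2,6}:  v_{2} + v_{6} = 0 ; sig = (2;())
  P={3,5}:  v_{3} + v_{5} = 0 ; sig = (2;())
  P={1,2}:  v_{1} + v_{2} = v_{3} ; sig = (2;(1))
  P={1,5}:  v_{1} + v_{5} = v_{6} ; sig = (2;(1))
  P={2,5}:  v_{2} + v_{5} = v_{4} ; sig = (2;(1))
  P={3,4}:  v_{3} + v_{4} = v_{2} ; sig = (2;(1))
  P={3,6}:  v_{3} + v_{6} = v_{1} ; sig = (2;(1))
  P={4,6}:  v_{4} + v_{6} = v_{5} ; sig = (2;(1))

Hence PRS(X_Σ) =
{ (2;()) ×3,  (2;(1)) ×6 }


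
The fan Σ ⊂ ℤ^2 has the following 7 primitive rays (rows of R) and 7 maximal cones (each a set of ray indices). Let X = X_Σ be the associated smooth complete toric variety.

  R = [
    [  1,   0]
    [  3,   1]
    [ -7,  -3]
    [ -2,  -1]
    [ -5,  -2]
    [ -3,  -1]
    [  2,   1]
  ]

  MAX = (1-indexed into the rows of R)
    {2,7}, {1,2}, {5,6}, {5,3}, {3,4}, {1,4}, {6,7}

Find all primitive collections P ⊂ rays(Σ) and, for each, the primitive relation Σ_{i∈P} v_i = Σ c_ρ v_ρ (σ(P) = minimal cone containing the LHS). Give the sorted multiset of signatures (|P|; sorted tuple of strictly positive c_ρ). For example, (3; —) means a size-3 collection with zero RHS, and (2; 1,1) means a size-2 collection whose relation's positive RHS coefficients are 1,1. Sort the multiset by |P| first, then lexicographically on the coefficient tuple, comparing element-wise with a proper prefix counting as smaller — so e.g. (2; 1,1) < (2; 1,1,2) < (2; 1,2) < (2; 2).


The 14 primitive collections of Σ (r=7, n=2):

  P={2,6}:  v_{2} + v_{6} = 0  →  sig = (2; —)
  P={4,7}:  v_{4} + v_{7} = 0  →  sig = (2; —)
  P={1,6}:  v_{1} + v_{6} = v_{4}  →  sig = (2; 1)
  P={1,7}:  v_{1} + v_{7} = v_{2}  →  sig = (2; 1)
  P={2,4}:  v_{2} + v_{4} = v_{1}  →  sig = (2; 1)
  P={2,5}:  v_{2} + v_{5} = v_{4}  →  sig = (2; 1)
  P={3,7}:  v_{3} + v_{7} = v_{5}  →  sig = (2; 1)
  P={4,5}:  v_{4} + v_{5} = v_{3}  →  sig = (2; 1)
  P={4,6}:  v_{4} + v_{6} = v_{5}  →  sig = (2; 1)
  P={5,7}:  v_{5} + v_{7} = v_{6}  →  sig = (2; 1)
  P={1,5}:  v_{1} + v_{5} = 2·v_{4}  →  sig = (2; 2)
  P={2,3}:  v_{2} + v_{3} = 2·v_{4}  →  sig = (2; 2)
  P={3,6}:  v_{3} + v_{6} = 2·v_{5}  →  sig = (2; 2)
  P={1,3}:  v_{1} + v_{3} = 3·v_{4}  →  sig = (2; 3)

Signatures (|P|; sorted positive RHS coefficients), sorted:
[(2; —), (2; —), (2; 1), (2; 1), (2; 1), (2; 1), (2; 1), (2; 1), (2; 1), (2; 1), (2; 2), (2; 2), (2; 2), (2; 3)]


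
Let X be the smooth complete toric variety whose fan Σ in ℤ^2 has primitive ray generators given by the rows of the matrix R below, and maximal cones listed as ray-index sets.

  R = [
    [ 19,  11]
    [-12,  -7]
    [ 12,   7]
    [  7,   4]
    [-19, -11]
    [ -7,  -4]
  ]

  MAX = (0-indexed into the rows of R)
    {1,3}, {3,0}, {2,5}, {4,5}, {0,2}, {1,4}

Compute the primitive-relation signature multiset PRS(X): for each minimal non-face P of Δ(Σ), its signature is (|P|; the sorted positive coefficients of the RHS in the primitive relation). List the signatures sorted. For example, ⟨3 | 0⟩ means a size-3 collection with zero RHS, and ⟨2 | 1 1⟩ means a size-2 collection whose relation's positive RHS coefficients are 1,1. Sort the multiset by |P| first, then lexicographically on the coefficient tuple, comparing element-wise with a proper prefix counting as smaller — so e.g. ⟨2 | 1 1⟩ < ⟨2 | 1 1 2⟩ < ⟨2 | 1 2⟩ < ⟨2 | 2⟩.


9 minimal non-faces of Δ(Σ) (on 6 rays):

  • {0,4}:  v_{0} + v_{4} = 0  →  sig = ⟨2 | 0⟩
  • {1,2}:  v_{1} + v_{2} = 0  →  sig = ⟨2 | 0⟩
  • {3,5}:  v_{3} + v_{5} = 0  →  sig = ⟨2 | 0⟩
  • {0,1}:  v_{0} + v_{1} = v_{3}  →  sig = ⟨2 | 1⟩
  • {0,5}:  v_{0} + v_{5} = v_{2}  →  sig = ⟨2 | 1⟩
  • {1,5}:  v_{1} + v_{5} = v_{4}  →  sig = ⟨2 | 1⟩
  • {2,3}:  v_{2} + v_{3} = v_{0}  →  sig = ⟨2 | 1⟩
  • {2,4}:  v_{2} + v_{4} = v_{5}  →  sig = ⟨2 | 1⟩
  • {3,4}:  v_{3} + v_{4} = v_{1}  →  sig = ⟨2 | 1⟩

so the primitive-relation signature multiset is
    ⟨2 | 0⟩
    ⟨2 | 0⟩
    ⟨2 | 0⟩
    ⟨2 | 1⟩
    ⟨2 | 1⟩
    ⟨2 | 1⟩
    ⟨2 | 1⟩
    ⟨2 | 1⟩
    ⟨2 | 1⟩


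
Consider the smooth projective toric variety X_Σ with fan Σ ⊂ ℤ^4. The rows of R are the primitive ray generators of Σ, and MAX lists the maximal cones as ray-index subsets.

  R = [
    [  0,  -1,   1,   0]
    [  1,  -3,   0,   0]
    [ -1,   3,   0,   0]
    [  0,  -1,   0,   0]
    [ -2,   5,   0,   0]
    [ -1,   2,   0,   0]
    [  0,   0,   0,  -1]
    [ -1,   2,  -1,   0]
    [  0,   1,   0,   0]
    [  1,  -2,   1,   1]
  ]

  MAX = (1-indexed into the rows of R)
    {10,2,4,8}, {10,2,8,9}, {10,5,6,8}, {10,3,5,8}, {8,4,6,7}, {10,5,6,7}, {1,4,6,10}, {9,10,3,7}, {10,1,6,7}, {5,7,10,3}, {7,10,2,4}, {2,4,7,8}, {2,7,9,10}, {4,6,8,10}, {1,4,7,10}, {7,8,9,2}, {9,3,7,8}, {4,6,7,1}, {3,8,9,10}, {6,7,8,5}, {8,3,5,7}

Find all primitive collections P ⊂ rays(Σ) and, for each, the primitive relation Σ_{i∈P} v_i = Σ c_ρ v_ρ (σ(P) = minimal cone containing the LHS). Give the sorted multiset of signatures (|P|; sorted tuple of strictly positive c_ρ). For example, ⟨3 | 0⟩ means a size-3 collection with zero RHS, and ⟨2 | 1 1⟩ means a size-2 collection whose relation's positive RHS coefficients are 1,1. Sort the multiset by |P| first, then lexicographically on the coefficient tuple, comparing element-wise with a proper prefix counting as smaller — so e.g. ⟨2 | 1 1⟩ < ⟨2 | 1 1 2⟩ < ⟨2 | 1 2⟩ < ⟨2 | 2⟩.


16 minimal non-faces of Δ(Σ) (on 10 rays):

  P = {2,3}:  v_{2} + v_{3} = 0 — sig = ⟨2 | 0⟩
  P = {4,9}:  v_{4} + v_{9} = 0 — sig = ⟨2 | 0⟩
  P = {2,5}:  v_{2} + v_{5} = v_{6} — sig = ⟨2 | 1⟩
  P = {2,6}:  v_{2} + v_{6} = v_{4} — sig = ⟨2 | 1⟩
  P = {3,4}:  v_{3} + v_{4} = v_{6} — sig = ⟨2 | 1⟩
  P = {3,6}:  v_{3} + v_{6} = v_{5} — sig = ⟨2 | 1⟩
  P = {6,9}:  v_{6} + v_{9} = v_{3} — sig = ⟨2 | 1⟩
  P = {1,8}:  v_{1} + v_{8} = v_{4} + v_{6} — sig = ⟨2 | 1 1⟩
  P = {1,9}:  v_{1} + v_{9} = v_{6} + v_{7} + v_{10} — sig = ⟨2 | 1 1 1⟩
  P = {1,2}:  v_{1} + v_{2} = 2·v_{4} + v_{7} + v_{10} — sig = ⟨2 | 1 1 2⟩
  P = {1,3}:  v_{1} + v_{3} = 2·v_{6} + v_{7} + v_{10} — sig = ⟨2 | 1 1 2⟩
  P = {1,5}:  v_{1} + v_{5} = 3·v_{6} + v_{7} + v_{10} — sig = ⟨2 | 1 1 3⟩
  P = {4,5}:  v_{4} + v_{5} = 2·v_{6} — sig = ⟨2 | 2⟩
  P = {5,9}:  v_{5} + v_{9} = 2·v_{3} — sig = ⟨2 | 2⟩
  P = {7,8,10}:  v_{7} + v_{8} + v_{10} = 0 — sig = ⟨3 | 0⟩
  P = {4,6,7,10}:  v_{4} + v_{6} + v_{7} + v_{10} = v_{1} — sig = ⟨4 | 1⟩

Sorted signature multiset PRS(X):
    ⟨2 | 0⟩
    ⟨2 | 0⟩
    ⟨2 | 1⟩
    ⟨2 | 1⟩
    ⟨2 | 1⟩
    ⟨2 | 1⟩
    ⟨2 | 1⟩
    ⟨2 | 1 1⟩
    ⟨2 | 1 1 1⟩
    ⟨2 | 1 1 2⟩
    ⟨2 | 1 1 2⟩
    ⟨2 | 1 1 3⟩
    ⟨2 | 2⟩
    ⟨2 | 2⟩
    ⟨3 | 0⟩
    ⟨4 | 1⟩


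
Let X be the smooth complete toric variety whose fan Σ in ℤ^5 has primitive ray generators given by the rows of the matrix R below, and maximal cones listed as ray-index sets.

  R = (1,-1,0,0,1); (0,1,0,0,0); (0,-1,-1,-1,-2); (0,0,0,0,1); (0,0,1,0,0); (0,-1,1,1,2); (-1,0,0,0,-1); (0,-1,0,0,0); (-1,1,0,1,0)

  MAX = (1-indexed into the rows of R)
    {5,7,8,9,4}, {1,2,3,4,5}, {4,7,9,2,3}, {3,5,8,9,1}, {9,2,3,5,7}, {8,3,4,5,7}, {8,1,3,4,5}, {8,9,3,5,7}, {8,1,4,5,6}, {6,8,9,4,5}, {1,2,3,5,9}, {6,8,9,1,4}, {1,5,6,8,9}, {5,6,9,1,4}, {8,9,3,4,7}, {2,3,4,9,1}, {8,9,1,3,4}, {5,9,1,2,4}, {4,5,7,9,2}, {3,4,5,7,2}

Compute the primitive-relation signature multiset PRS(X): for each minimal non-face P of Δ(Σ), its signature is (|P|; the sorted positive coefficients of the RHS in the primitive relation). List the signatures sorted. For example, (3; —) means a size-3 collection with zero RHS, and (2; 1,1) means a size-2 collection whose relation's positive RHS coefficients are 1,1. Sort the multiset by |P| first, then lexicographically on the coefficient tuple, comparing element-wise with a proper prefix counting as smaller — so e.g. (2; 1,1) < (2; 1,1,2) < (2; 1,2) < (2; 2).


The 7 primitive collections of Σ (r=9, n=5):

  • {2,8}:  v_{2} + v_{8} = 0  so sig = (2; —)
  • {1,7}:  v_{1} + v_{7} = v_{8}  so sig = (2; 1)
  • {2,6}:  v_{2} + v_{6} = v_{1} + v_{4} + v_{5} + v_{9}  so sig = (2; 1,1,1,1)
  • {6,7}:  v_{6} + v_{7} = v_{4} + v_{5} + 2·v_{8} + v_{9}  so sig = (2; 1,1,1,2)
  • {3,6}:  v_{3} + v_{6} = 2·v_{8}  so sig = (2; 2)
  • {3,4,5,9}:  v_{3} + v_{4} + v_{5} + v_{9} = v_{7}  so sig = (4; 1)
  • {1,4,5,8,9}:  v_{1} + v_{4} + v_{5} + v_{8} + v_{9} = v_{6}  so sig = (5; 1)

so the primitive-relation signature multiset is
[(2; —), (2; 1), (2; 1,1,1,1), (2; 1,1,1,2), (2; 2), (4; 1), (5; 1)]


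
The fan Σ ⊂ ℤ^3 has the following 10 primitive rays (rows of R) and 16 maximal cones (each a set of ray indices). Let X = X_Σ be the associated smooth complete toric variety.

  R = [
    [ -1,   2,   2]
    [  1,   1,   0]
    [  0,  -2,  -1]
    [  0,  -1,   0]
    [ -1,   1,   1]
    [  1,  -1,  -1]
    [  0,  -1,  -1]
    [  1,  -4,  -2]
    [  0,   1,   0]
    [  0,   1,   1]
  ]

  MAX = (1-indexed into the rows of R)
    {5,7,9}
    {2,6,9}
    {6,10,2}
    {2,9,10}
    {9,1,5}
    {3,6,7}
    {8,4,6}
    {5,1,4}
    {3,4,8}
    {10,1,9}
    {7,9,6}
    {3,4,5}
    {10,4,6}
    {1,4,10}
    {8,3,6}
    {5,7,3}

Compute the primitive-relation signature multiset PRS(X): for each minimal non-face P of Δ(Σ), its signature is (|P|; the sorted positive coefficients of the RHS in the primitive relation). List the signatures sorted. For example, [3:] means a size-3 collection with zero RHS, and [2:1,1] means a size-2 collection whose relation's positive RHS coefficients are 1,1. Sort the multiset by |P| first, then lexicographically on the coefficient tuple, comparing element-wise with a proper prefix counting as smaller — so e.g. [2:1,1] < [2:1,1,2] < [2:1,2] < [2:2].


Primitive collections (23):

  P = {4,9}:  v_{4} + v_{9} = 0 — sig = [2:]
  P = {5,6}:  v_{5} + v_{6} = 0 — sig = [2:]
  P = {7,10}:  v_{7} + v_{10} = 0 — sig = [2:]
  P = {1,6}:  v_{1} + v_{6} = v_{10} — sig = [2:1]
  P = {1,7}:  v_{1} + v_{7} = v_{5} — sig = [2:1]
  P = {2,3}:  v_{2} + v_{3} = v_{6} — sig = [2:1]
  P = {3,9}:  v_{3} + v_{9} = v_{7} — sig = [2:1]
  P = {3,10}:  v_{3} + v_{10} = v_{4} — sig = [2:1]
  P = {4,7}:  v_{4} + v_{7} = v_{3} — sig = [2:1]
  P = {5,10}:  v_{5} + v_{10} = v_{1} — sig = [2:1]
  P = {1,3}:  v_{1} + v_{3} = v_{4} + v_{5} — sig = [2:1,1]
  P = {2,4}:  v_{2} + v_{4} = v_{6} + v_{10} — sig = [2:1,1]
  P = {2,5}:  v_{2} + v_{5} = v_{9} + v_{10} — sig = [2:1,1]
  P = {2,7}:  v_{2} + v_{7} = v_{6} + v_{9} — sig = [2:1,1]
  P = {5,8}:  v_{5} + v_{8} = v_{3} + v_{4} — sig = [2:1,1]
  P = {8,9}:  v_{8} + v_{9} = v_{3} + v_{6} — sig = [2:1,1]
  P = {1,2}:  v_{1} + v_{2} = v_{9} + 2·v_{10} — sig = [2:1,2]
  P = {2,8}:  v_{2} + v_{8} = v_{4} + 2·v_{6} — sig = [2:1,2]
  P = {7,8}:  v_{7} + v_{8} = 2·v_{3} + v_{6} — sig = [2:1,2]
  P = {8,10}:  v_{8} + v_{10} = 2·v_{4} + v_{6} — sig = [2:1,2]
  P = {1,8}:  v_{1} + v_{8} = 2·v_{4} — sig = [2:2]
  P = {3,4,6}:  v_{3} + v_{4} + v_{6} = v_{8} — sig = [3:1]
  P = {6,9,10}:  v_{6} + v_{9} + v_{10} = v_{2} — sig = [3:1]

Sorted signature multiset PRS(X):
{ [2:] ×3,  [2:1] ×7,  [2:1,1] ×6,  [2:1,2] ×4,  [2:2],  [3:1] ×2 }


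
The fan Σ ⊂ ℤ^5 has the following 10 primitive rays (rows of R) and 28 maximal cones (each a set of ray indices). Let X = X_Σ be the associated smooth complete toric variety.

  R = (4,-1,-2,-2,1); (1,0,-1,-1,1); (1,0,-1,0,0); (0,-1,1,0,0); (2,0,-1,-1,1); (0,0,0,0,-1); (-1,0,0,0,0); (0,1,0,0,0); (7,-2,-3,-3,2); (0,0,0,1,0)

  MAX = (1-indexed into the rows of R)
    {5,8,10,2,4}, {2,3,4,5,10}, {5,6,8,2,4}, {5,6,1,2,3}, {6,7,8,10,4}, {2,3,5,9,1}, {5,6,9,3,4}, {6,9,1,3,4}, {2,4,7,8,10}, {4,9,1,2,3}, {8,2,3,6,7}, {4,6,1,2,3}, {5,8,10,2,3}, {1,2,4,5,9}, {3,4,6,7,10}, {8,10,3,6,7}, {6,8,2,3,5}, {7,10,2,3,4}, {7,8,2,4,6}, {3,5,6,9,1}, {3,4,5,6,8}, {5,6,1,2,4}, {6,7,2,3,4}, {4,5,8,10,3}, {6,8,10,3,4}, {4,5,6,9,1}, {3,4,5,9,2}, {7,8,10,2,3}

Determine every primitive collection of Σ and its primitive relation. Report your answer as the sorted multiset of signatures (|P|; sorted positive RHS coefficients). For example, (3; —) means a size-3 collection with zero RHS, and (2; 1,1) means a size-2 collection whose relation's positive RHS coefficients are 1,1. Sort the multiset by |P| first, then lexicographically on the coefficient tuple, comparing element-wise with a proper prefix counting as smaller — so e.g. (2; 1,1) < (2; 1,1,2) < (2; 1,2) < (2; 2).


Primitive collections (14):

  P = {5,7}:  v_{5} + v_{7} = v_{2}  →  sig = (2; 1)
  P = {7,9}:  v_{7} + v_{9} = v_{1} + v_{2} + v_{3} + v_{4}  →  sig = (2; 1,1,1,1)
  P = {1,7}:  v_{1} + v_{7} = 2·v_{2} + v_{3} + v_{4} + v_{6}  →  sig = (2; 1,1,1,2)
  P = {8,9}:  v_{8} + v_{9} = v_{3} + v_{4} + 3·v_{5} + v_{6}  →  sig = (2; 1,1,1,3)
  P = {1,10}:  v_{1} + v_{10} = 2·v_{3} + v_{4} + v_{5}  →  sig = (2; 1,1,2)
  P = {1,8}:  v_{1} + v_{8} = 2·v_{5} + v_{6}  →  sig = (2; 1,2)
  P = {9,10}:  v_{9} + v_{10} = 3·v_{3} + 2·v_{4} + 2·v_{5}  →  sig = (2; 2,2,3)
  P = {2,6,10}:  v_{2} + v_{6} + v_{10} = v_{3}  →  sig = (3; 1)
  P = {5,6,10}:  v_{5} + v_{6} + v_{10} = 2·v_{3} + v_{4} + v_{8}  →  sig = (3; 1,1,2)
  P = {2,6,9}:  v_{2} + v_{6} + v_{9} = 2·v_{1}  →  sig = (3; 2)
  P = {3,4,7,8}:  v_{3} + v_{4} + v_{7} + v_{8} = 0  →  sig = (4; —)
  P = {1,3,4,5}:  v_{1} + v_{3} + v_{4} + v_{5} = v_{9}  →  sig = (4; 1)
  P = {2,3,4,8}:  v_{2} + v_{3} + v_{4} + v_{8} = v_{5}  →  sig = (4; 1)
  P = {2,3,4,5,6}:  v_{2} + v_{3} + v_{4} + v_{5} + v_{6} = v_{1}  →  sig = (5; 1)

Sorted signature multiset PRS(X):
{ (2; 1),  (2; 1,1,1,1),  (2; 1,1,1,2),  (2; 1,1,1,3),  (2; 1,1,2),  (2; 1,2),  (2; 2,2,3),  (3; 1),  (3; 1,1,2),  (3; 2),  (4; —),  (4; 1) ×2,  (5; 1) }


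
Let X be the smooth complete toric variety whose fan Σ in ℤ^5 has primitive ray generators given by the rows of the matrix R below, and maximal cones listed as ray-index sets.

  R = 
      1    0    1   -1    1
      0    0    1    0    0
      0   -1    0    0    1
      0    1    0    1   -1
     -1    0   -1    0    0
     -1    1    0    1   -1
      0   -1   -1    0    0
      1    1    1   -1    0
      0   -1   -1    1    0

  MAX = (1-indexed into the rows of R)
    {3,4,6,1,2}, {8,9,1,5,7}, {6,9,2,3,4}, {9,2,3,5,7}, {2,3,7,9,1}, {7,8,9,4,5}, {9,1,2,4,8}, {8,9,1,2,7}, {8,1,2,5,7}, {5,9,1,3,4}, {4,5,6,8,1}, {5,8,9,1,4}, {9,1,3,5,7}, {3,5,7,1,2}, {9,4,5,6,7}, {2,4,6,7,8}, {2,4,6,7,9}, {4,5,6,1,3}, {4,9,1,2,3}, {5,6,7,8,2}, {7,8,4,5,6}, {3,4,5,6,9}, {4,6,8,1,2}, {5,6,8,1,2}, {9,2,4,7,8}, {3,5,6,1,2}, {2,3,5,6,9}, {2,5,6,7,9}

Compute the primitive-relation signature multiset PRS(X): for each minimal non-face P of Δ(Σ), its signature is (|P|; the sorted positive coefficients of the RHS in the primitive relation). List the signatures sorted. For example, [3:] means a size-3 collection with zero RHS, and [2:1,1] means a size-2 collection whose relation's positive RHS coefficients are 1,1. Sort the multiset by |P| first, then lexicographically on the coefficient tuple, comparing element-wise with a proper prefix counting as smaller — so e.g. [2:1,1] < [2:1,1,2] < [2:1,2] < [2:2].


Primitive collections (10):

  {3,8}:  v_{3} + v_{8} = v_{1}  →  sig = [2:1]
  {1,6,7}:  v_{1} + v_{6} + v_{7} = 0  →  sig = [3:]
  {2,4,5}:  v_{2} + v_{4} + v_{5} = v_{6}  →  sig = [3:1]
  {3,4,7}:  v_{3} + v_{4} + v_{7} = v_{9}  →  sig = [3:1]
  {6,8,9}:  v_{6} + v_{8} + v_{9} = v_{4}  →  sig = [3:1]
  {1,4,7}:  v_{1} + v_{4} + v_{7} = v_{8} + v_{9}  →  sig = [3:1,1]
  {1,6,9}:  v_{1} + v_{6} + v_{9} = v_{3} + v_{4}  →  sig = [3:1,1]
  {3,6,7}:  v_{3} + v_{6} + v_{7} = v_{2} + v_{5} + v_{9}  →  sig = [3:1,1,1]
  {2,5,8,9}:  v_{2} + v_{5} + v_{8} + v_{9} = 0  →  sig = [4:]
  {1,2,5,9}:  v_{1} + v_{2} + v_{5} + v_{9} = v_{3}  →  sig = [4:1]

Sorted signature multiset PRS(X):
{ [2:1],  [3:],  [3:1] ×3,  [3:1,1] ×2,  [3:1,1,1],  [4:],  [4:1] }


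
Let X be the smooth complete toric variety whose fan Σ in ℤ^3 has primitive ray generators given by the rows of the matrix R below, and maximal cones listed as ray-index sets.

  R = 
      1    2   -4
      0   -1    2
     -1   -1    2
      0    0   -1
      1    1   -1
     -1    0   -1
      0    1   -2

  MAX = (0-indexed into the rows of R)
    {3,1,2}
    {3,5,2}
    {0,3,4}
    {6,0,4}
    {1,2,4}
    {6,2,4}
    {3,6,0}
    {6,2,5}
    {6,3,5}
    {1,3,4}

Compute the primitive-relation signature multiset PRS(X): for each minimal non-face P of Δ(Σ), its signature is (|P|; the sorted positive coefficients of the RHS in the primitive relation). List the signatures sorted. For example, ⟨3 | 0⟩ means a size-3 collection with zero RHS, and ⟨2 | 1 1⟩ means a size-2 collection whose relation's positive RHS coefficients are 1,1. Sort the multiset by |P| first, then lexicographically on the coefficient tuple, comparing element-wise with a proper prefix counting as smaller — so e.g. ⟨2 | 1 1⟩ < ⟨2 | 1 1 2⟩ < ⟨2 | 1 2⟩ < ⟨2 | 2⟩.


9 minimal non-faces of Δ(Σ) (on 7 rays):

  P = {1,6}:  v_{1} + v_{6} = 0 — sig = ⟨2 | 0⟩
  P = {0,2}:  v_{0} + v_{2} = v_{6} — sig = ⟨2 | 1⟩
  P = {4,5}:  v_{4} + v_{5} = v_{6} — sig = ⟨2 | 1⟩
  P = {0,1}:  v_{0} + v_{1} = v_{3} + v_{4} — sig = ⟨2 | 1 1⟩
  P = {1,5}:  v_{1} + v_{5} = v_{2} + v_{3} — sig = ⟨2 | 1 1⟩
  P = {0,5}:  v_{0} + v_{5} = v_{3} + 2·v_{6} — sig = ⟨2 | 1 2⟩
  P = {2,3,4}:  v_{2} + v_{3} + v_{4} = 0 — sig = ⟨3 | 0⟩
  P = {2,3,6}:  v_{2} + v_{3} + v_{6} = v_{5} — sig = ⟨3 | 1⟩
  P = {3,4,6}:  v_{3} + v_{4} + v_{6} = v_{0} — sig = ⟨3 | 1⟩

so the primitive-relation signature multiset is
    ⟨2 | 0⟩
    ⟨2 | 1⟩
    ⟨2 | 1⟩
    ⟨2 | 1 1⟩
    ⟨2 | 1 1⟩
    ⟨2 | 1 2⟩
    ⟨3 | 0⟩
    ⟨3 | 1⟩
    ⟨3 | 1⟩


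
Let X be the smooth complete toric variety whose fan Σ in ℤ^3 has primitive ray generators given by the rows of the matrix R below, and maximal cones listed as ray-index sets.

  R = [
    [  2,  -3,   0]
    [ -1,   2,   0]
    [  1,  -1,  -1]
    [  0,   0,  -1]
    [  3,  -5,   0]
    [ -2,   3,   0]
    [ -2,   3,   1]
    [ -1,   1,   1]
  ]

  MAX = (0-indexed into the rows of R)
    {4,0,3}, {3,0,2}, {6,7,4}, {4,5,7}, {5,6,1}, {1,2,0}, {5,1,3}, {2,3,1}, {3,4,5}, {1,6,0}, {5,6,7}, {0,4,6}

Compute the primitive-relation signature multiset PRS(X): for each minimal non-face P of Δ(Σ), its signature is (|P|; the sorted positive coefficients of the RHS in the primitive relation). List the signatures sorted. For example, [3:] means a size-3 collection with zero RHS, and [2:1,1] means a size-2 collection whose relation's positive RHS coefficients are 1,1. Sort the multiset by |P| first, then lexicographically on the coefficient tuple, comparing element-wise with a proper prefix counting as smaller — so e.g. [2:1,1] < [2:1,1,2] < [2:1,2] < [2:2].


Δ(Σ) — 8 vertices, 12 min non-faces:

  • {0,5}:  v_{0} + v_{5} = 0  so sig = [2:]
  • {2,7}:  v_{2} + v_{7} = 0  so sig = [2:]
  • {1,4}:  v_{1} + v_{4} = v_{0}  so sig = [2:1]
  • {1,7}:  v_{1} + v_{7} = v_{6}  so sig = [2:1]
  • {2,6}:  v_{2} + v_{6} = v_{1}  so sig = [2:1]
  • {3,6}:  v_{3} + v_{6} = v_{5}  so sig = [2:1]
  • {0,7}:  v_{0} + v_{7} = v_{4} + v_{6}  so sig = [2:1,1]
  • {2,5}:  v_{2} + v_{5} = v_{1} + v_{3}  so sig = [2:1,1]
  • {2,4}:  v_{2} + v_{4} = 2·v_{0} + v_{3}  so sig = [2:1,2]
  • {3,7}:  v_{3} + v_{7} = v_{4} + 2·v_{5}  so sig = [2:1,2]
  • {0,1,3}:  v_{0} + v_{1} + v_{3} = v_{2}  so sig = [3:1]
  • {4,5,6}:  v_{4} + v_{5} + v_{6} = v_{7}  so sig = [3:1]

Hence PRS(X_Σ) =
[[2:], [2:], [2:1], [2:1], [2:1], [2:1], [2:1,1], [2:1,1], [2:1,2], [2:1,2], [3:1], [3:1]]


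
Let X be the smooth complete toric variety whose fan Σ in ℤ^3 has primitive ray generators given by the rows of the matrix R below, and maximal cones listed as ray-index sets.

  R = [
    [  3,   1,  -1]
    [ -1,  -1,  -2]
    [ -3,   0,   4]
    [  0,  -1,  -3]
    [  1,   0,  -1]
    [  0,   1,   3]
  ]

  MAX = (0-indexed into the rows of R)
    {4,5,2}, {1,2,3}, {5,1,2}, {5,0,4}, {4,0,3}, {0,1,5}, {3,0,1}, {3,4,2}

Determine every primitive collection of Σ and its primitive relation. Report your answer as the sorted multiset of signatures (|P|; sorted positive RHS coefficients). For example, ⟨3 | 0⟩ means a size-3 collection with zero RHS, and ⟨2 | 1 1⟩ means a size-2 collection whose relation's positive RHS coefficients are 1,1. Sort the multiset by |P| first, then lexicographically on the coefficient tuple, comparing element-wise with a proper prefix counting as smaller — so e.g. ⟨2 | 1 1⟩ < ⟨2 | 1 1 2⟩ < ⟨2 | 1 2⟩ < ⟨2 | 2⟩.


Minimal non-faces — 3 found among 6 rays, 8 max cones:

  {3,5}:  v_{3} + v_{5} = 0  ⟹  sig = ⟨2 | 0⟩
  {0,2}:  v_{0} + v_{2} = v_{5}  ⟹  sig = ⟨2 | 1⟩
  {1,4}:  v_{1} + v_{4} = v_{3}  ⟹  sig = ⟨2 | 1⟩

so the primitive-relation signature multiset is
{ ⟨2 | 0⟩,  ⟨2 | 1⟩ ×2 }


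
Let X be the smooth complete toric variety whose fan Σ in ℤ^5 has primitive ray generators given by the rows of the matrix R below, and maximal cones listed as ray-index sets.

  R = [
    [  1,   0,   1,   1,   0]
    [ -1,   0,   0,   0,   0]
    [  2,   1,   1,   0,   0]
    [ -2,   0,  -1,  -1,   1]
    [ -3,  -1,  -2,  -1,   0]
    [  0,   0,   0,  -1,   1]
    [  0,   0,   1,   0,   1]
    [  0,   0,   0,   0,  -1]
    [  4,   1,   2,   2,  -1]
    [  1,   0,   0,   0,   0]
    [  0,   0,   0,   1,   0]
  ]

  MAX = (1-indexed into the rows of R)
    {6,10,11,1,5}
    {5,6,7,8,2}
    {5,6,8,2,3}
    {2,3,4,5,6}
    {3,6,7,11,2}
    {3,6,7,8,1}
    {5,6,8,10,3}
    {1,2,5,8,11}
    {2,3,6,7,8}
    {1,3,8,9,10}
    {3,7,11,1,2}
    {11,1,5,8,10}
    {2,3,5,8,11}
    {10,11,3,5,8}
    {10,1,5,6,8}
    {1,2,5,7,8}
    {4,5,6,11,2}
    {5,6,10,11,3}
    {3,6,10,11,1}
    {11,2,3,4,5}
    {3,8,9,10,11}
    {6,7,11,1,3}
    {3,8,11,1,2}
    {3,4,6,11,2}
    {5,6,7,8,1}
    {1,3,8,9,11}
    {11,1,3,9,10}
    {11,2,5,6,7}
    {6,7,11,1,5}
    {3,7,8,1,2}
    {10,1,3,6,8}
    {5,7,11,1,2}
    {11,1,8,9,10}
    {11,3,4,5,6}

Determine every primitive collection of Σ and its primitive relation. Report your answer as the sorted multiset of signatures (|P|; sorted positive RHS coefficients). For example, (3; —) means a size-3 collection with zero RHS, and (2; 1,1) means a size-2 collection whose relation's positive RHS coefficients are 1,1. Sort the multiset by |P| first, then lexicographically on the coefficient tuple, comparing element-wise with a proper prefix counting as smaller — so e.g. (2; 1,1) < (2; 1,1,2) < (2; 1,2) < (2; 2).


18 minimal non-faces of Δ(Σ) (on 11 rays):

  • {2,10}:  v_{2} + v_{10} = 0  so sig = (2; —)
  • {4,9}:  v_{4} + v_{9} = v_{3} + v_{11}  so sig = (2; 1,1)
  • {7,10}:  v_{7} + v_{10} = v_{1} + v_{6}  so sig = (2; 1,1)
  • {1,4}:  v_{1} + v_{4} = v_{2} + v_{6} + v_{11}  so sig = (2; 1,1,1)
  • {4,8}:  v_{4} + v_{8} = v_{2} + v_{3} + v_{5}  so sig = (2; 1,1,1)
  • {5,9}:  v_{5} + v_{9} = v_{8} + v_{10} + v_{11}  so sig = (2; 1,1,1)
  • {6,9}:  v_{6} + v_{9} = v_{1} + v_{3} + v_{10}  so sig = (2; 1,1,1)
  • {2,9}:  v_{2} + v_{9} = v_{1} + v_{3} + v_{8} + v_{11}  so sig = (2; 1,1,1,1)
  • {4,10}:  v_{4} + v_{10} = v_{3} + v_{5} + v_{6} + v_{11}  so sig = (2; 1,1,1,1)
  • {7,9}:  v_{7} + v_{9} = 2·v_{1} + v_{3}  so sig = (2; 1,2)
  • {4,7}:  v_{4} + v_{7} = 2·v_{2} + 2·v_{6} + v_{11}  so sig = (2; 1,2,2)
  • {1,3,5}:  v_{1} + v_{3} + v_{5} = 0  so sig = (3; —)
  • {6,8,11}:  v_{6} + v_{8} + v_{11} = 0  so sig = (3; —)
  • {1,2,6}:  v_{1} + v_{2} + v_{6} = v_{7}  so sig = (3; 1)
  • {3,5,7}:  v_{3} + v_{5} + v_{7} = v_{2} + v_{6}  so sig = (3; 1,1)
  • {7,8,11}:  v_{7} + v_{8} + v_{11} = v_{1} + v_{2}  so sig = (3; 1,1)
  • {1,3,8,10,11}:  v_{1} + v_{3} + v_{8} + v_{10} + v_{11} = v_{9}  so sig = (5; 1)
  • {2,3,5,6,11}:  v_{2} + v_{3} + v_{5} + v_{6} + v_{11} = v_{4}  so sig = (5; 1)

Hence PRS(X_Σ) =
[(2; —), (2; 1,1), (2; 1,1), (2; 1,1,1), (2; 1,1,1), (2; 1,1,1), (2; 1,1,1), (2; 1,1,1,1), (2; 1,1,1,1), (2; 1,2), (2; 1,2,2), (3; —), (3; —), (3; 1), (3; 1,1), (3; 1,1), (5; 1), (5; 1)]


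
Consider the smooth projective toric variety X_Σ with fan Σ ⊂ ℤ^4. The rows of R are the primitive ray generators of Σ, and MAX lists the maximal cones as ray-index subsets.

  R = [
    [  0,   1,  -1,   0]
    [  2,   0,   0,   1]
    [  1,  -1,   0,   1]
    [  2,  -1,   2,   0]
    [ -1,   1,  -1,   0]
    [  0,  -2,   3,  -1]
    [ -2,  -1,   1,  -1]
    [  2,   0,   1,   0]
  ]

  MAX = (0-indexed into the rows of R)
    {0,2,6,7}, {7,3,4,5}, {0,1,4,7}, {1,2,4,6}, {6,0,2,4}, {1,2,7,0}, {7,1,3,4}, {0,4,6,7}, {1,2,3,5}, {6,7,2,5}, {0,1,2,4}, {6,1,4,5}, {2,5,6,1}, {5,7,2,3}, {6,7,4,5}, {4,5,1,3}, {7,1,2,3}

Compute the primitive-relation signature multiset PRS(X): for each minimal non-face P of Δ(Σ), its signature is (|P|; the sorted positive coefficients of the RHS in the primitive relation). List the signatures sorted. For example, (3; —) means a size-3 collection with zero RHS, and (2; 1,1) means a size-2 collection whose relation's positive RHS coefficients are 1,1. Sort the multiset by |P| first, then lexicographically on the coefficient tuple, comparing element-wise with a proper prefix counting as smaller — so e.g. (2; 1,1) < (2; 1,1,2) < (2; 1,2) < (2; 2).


Δ(Σ) — 8 vertices, 9 min non-faces:

  {0,3}:  v_{0} + v_{3} = v_{7}  ⇒ sig = (2; 1)
  {3,6}:  v_{3} + v_{6} = v_{5}  ⇒ sig = (2; 1)
  {0,5}:  v_{0} + v_{5} = v_{6} + v_{7}  ⇒ sig = (2; 1,1)
  {0,1,6}:  v_{0} + v_{1} + v_{6} = 0  ⇒ sig = (3; —)
  {1,6,7}:  v_{1} + v_{6} + v_{7} = v_{3}  ⇒ sig = (3; 1)
  {2,4,7}:  v_{2} + v_{4} + v_{7} = v_{1}  ⇒ sig = (3; 1)
  {2,3,4}:  v_{2} + v_{3} + v_{4} = 2·v_{1} + v_{6}  ⇒ sig = (3; 1,2)
  {1,5,7}:  v_{1} + v_{5} + v_{7} = 2·v_{3}  ⇒ sig = (3; 2)
  {2,4,5}:  v_{2} + v_{4} + v_{5} = 2·v_{1} + 2·v_{6}  ⇒ sig = (3; 2,2)

Signatures (|P|; sorted positive RHS coefficients), sorted:
[(2; 1), (2; 1), (2; 1,1), (3; —), (3; 1), (3; 1), (3; 1,2), (3; 2), (3; 2,2)]


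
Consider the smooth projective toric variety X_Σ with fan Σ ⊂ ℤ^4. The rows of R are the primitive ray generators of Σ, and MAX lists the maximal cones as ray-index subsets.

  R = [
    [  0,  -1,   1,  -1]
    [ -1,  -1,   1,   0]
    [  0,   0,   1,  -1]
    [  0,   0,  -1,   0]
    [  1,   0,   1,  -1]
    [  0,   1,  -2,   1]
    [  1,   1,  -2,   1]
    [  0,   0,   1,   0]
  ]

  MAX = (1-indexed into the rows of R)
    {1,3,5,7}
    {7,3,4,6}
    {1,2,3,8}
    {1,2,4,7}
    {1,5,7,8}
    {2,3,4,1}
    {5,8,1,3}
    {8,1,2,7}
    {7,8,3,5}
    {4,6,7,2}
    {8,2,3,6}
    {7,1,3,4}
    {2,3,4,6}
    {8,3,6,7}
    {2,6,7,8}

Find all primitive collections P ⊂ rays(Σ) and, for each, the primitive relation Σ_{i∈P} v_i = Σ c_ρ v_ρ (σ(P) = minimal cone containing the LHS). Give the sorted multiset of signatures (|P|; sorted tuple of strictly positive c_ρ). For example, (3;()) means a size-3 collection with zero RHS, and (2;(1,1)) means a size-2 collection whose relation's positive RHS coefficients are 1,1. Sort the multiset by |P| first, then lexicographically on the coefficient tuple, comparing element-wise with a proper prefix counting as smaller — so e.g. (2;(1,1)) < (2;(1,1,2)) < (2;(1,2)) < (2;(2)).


Σ has 7 primitive collections:

  P = {4,8}:  v_{4} + v_{8} = 0 ; sig = (2;())
  P = {1,6}:  v_{1} + v_{6} = v_{4} ; sig = (2;(1))
  P = {2,5}:  v_{2} + v_{5} = v_{1} + v_{8} ; sig = (2;(1,1))
  P = {5,6}:  v_{5} + v_{6} = v_{3} + v_{7} ; sig = (2;(1,1))
  P = {4,5}:  v_{4} + v_{5} = v_{1} + v_{3} + v_{7} ; sig = (2;(1,1,1))
  P = {2,3,7}:  v_{2} + v_{3} + v_{7} = 0 ; sig = (3;())
  P = {1,3,7,8}:  v_{1} + v_{3} + v_{7} + v_{8} = v_{5} ; sig = (4;(1))

Hence PRS(X_Σ) =
{ (2;()),  (2;(1)),  (2;(1,1)) ×2,  (2;(1,1,1)),  (3;()),  (4;(1)) }


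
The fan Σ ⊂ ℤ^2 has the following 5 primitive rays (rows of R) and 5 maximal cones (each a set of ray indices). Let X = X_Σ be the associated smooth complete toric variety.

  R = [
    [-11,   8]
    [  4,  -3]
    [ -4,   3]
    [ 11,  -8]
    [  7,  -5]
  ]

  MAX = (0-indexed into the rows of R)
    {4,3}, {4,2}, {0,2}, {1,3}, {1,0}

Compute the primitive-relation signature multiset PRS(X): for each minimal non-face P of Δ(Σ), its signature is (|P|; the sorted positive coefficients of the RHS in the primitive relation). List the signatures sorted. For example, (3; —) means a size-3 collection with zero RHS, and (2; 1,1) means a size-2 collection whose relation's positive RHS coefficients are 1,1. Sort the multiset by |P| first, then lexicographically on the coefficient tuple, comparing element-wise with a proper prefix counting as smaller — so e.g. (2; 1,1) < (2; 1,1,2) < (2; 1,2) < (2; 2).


Σ has 5 primitive collections:

  P={0,3}:  v_{0} + v_{3} = 0  ⇒ sig = (2; —)
  P={1,2}:  v_{1} + v_{2} = 0  ⇒ sig = (2; —)
  P={0,4}:  v_{0} + v_{4} = v_{2}  ⇒ sig = (2; 1)
  P={1,4}:  v_{1} + v_{4} = v_{3}  ⇒ sig = (2; 1)
  P={2,3}:  v_{2} + v_{3} = v_{4}  ⇒ sig = (2; 1)

Sorted signature multiset PRS(X):
    |P|=2: 5 collections, coeffs (), (), (1), (1), (1)
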